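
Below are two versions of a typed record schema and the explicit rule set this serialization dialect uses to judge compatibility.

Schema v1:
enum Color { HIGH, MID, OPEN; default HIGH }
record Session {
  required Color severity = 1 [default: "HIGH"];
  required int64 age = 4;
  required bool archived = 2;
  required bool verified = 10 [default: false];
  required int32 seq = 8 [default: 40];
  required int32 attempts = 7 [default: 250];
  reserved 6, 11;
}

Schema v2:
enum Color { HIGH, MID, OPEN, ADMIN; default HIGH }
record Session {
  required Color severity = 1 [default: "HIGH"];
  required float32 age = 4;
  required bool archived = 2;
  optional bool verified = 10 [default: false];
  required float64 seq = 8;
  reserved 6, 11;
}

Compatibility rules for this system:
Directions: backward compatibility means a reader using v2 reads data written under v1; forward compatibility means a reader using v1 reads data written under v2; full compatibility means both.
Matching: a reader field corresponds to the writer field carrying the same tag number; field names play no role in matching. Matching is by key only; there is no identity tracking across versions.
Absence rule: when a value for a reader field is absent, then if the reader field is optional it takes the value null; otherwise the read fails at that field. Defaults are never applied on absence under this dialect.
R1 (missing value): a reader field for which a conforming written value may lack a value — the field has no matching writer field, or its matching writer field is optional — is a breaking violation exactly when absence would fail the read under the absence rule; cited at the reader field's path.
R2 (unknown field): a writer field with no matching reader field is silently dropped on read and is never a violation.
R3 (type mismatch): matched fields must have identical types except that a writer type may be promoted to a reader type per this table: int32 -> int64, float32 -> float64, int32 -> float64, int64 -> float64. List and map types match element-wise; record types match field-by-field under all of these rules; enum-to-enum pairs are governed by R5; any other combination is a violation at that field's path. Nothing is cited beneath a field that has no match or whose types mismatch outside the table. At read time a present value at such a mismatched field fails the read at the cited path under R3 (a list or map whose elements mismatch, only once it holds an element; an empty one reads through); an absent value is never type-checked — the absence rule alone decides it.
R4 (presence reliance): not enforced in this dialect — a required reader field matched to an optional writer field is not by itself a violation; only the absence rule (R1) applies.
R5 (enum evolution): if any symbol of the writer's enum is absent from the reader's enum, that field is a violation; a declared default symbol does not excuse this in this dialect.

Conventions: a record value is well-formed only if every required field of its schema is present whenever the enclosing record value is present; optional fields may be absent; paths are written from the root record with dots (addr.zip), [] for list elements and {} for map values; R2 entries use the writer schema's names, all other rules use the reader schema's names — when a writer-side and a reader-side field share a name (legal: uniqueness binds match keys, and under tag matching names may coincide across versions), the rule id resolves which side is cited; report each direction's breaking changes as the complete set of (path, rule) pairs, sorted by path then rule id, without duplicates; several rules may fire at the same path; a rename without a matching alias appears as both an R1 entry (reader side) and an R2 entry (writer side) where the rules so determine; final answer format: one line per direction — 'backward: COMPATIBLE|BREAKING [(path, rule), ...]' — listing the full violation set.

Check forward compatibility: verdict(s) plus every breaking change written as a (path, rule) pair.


the writer's type comes first in each Session pair
forward pass over Session, reader schema v1, writer schema v2:
  severity: paired with writer severity (Color -> Color; writer required)
  age: paired with writer age (float32 -> int64; writer required)
  archived: paired with writer archived (bool -> bool; writer required)
  verified: paired with writer verified (bool -> bool; writer optional)
  seq: paired with writer seq (float64 -> int32; writer required)
  attempts has no writer counterpart
  breaking: (age, R3)
  breaking: (attempts, R1)
  breaking: (seq, R3)
  breaking: (severity, R5)
  breaking: (verified, R1)
  forward on Session therefore BREAKING (5)

forward: BREAKING [(age, R3), (attempts, R1), (seq, R3), (severity, R5), (verified, R1)]


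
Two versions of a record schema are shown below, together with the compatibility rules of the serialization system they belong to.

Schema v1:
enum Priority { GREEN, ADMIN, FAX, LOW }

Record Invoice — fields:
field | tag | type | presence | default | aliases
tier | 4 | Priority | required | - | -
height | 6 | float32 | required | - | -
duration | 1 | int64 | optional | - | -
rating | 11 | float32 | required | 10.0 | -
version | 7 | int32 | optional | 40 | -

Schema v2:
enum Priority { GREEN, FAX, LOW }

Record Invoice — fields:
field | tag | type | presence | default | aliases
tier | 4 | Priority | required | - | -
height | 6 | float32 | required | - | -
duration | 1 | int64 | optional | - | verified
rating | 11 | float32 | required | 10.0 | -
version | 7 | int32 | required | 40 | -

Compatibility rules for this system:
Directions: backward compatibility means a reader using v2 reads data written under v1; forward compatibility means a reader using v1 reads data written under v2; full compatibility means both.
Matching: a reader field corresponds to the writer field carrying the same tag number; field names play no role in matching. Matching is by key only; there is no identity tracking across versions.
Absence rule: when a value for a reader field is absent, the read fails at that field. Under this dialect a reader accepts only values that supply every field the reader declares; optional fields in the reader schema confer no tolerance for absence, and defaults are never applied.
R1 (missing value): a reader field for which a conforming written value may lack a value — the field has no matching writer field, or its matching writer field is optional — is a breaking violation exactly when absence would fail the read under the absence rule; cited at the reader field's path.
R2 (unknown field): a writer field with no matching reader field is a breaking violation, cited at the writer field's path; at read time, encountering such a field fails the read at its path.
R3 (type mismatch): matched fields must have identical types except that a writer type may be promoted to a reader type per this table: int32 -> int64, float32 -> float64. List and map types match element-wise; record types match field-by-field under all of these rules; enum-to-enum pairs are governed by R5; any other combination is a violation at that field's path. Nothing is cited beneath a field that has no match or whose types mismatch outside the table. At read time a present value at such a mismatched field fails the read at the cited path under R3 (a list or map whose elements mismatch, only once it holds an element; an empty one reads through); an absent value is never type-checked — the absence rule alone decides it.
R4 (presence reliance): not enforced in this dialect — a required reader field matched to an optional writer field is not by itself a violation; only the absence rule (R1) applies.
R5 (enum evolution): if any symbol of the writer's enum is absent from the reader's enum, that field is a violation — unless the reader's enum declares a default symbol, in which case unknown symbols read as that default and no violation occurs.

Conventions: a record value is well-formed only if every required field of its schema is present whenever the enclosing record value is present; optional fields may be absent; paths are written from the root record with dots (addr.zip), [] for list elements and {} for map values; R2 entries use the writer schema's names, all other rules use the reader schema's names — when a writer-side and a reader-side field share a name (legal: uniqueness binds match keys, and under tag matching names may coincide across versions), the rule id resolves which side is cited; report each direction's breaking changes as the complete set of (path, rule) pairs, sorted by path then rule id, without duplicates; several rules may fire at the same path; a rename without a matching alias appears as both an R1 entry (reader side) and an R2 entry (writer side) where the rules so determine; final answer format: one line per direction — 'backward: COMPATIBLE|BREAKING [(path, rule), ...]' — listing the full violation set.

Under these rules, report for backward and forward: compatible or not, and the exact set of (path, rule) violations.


backward: BREAKING [(duration, R1), (tier, R5), (version, R1)]; forward: BREAKING [(duration, R1)]

arrows below run writer -> reader for Invoice
checking backward for Invoice: reader v2 against writer v1:
  tier: paired with writer tier (Priority -> Priority; writer required)
  height: paired with writer height (float32 -> float32; writer required)
  duration: paired with writer duration (int64 -> int64; writer optional)
  rating: paired with writer rating (float32 -> float32; writer required)
  version: paired with writer version (int32 -> int32; writer optional)
  violation R1 at duration
  violation R5 at tier
  violation R1 at version
  => backward verdict for Invoice: BREAKING, 3 violation(s)
checking forward for Invoice: reader v1 against writer v2:
  tier: paired with writer tier (Priority -> Priority; writer required)
  height: paired with writer height (float32 -> float32; writer required)
  duration: paired with writer duration (int64 -> int64; writer optional)
  rating: paired with writer rating (float32 -> float32; writer required)
  version: paired with writer version (int32 -> int32; writer required)
  violation R1 at duration
  => forward verdict for Invoice: BREAKING, 1 violation(s)


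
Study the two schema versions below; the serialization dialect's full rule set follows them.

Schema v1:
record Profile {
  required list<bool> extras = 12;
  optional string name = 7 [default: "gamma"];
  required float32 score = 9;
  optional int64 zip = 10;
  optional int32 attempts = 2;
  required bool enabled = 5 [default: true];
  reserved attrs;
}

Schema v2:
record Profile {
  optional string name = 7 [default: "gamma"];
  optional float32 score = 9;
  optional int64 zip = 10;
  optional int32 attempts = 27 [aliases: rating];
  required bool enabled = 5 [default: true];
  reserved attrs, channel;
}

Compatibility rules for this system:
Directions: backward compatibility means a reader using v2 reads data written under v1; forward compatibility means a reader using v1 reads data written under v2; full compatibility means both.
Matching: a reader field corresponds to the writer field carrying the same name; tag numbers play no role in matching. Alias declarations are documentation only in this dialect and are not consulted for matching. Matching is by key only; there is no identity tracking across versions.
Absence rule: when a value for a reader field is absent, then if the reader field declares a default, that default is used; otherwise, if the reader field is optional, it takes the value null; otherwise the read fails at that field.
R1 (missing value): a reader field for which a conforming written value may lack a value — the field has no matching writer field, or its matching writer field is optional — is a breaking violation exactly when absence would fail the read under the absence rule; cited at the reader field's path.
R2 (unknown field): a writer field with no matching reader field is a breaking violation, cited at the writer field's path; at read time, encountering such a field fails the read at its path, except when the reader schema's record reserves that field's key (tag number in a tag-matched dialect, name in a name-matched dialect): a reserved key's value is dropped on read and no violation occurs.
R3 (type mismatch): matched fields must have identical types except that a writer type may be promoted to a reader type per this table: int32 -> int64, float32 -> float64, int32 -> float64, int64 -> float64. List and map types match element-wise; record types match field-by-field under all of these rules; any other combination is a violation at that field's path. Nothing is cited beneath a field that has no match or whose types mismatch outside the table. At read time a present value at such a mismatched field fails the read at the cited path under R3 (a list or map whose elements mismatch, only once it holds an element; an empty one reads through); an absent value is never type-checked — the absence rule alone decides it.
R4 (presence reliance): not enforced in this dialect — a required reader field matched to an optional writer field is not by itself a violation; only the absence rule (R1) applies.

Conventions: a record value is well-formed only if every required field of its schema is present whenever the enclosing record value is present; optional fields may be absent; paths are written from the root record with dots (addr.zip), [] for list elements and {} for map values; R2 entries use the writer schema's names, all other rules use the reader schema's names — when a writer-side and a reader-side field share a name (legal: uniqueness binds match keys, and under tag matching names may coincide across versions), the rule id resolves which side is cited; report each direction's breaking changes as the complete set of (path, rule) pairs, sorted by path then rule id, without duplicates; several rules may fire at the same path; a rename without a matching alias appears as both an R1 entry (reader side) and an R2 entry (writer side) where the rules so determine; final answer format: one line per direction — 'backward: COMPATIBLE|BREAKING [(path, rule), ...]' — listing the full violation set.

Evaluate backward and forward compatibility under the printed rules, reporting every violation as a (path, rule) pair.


backward: BREAKING [(extras, R2)]; forward: BREAKING [(extras, R1), (score, R1)]

arrows below run writer -> reader for Profile
backward for Profile (reader v2, writer v1):
  writer optional, string -> string: reader name maps from writer name
  writer required, float32 -> float32: reader score maps from writer score
  writer optional, int64 -> int64: reader zip maps from writer zip
  writer optional, int32 -> int32: reader attempts maps from writer attempts
  writer required, bool -> bool: reader enabled maps from writer enabled
  writer field extras has no reader counterpart
  breaking: (extras, R2)
  => backward verdict for Profile: BREAKING, 1 violation(s)
forward for Profile (reader v1, writer v2):
  extras: no writer match
  writer optional, string -> string: reader name maps from writer name
  writer optional, float32 -> float32: reader score maps from writer score
  writer optional, int64 -> int64: reader zip maps from writer zip
  writer optional, int32 -> int32: reader attempts maps from writer attempts
  writer required, bool -> bool: reader enabled maps from writer enabled
  breaking: (extras, R1)
  breaking: (score, R1)
  => forward verdict for Profile: BREAKING, 2 violation(s)


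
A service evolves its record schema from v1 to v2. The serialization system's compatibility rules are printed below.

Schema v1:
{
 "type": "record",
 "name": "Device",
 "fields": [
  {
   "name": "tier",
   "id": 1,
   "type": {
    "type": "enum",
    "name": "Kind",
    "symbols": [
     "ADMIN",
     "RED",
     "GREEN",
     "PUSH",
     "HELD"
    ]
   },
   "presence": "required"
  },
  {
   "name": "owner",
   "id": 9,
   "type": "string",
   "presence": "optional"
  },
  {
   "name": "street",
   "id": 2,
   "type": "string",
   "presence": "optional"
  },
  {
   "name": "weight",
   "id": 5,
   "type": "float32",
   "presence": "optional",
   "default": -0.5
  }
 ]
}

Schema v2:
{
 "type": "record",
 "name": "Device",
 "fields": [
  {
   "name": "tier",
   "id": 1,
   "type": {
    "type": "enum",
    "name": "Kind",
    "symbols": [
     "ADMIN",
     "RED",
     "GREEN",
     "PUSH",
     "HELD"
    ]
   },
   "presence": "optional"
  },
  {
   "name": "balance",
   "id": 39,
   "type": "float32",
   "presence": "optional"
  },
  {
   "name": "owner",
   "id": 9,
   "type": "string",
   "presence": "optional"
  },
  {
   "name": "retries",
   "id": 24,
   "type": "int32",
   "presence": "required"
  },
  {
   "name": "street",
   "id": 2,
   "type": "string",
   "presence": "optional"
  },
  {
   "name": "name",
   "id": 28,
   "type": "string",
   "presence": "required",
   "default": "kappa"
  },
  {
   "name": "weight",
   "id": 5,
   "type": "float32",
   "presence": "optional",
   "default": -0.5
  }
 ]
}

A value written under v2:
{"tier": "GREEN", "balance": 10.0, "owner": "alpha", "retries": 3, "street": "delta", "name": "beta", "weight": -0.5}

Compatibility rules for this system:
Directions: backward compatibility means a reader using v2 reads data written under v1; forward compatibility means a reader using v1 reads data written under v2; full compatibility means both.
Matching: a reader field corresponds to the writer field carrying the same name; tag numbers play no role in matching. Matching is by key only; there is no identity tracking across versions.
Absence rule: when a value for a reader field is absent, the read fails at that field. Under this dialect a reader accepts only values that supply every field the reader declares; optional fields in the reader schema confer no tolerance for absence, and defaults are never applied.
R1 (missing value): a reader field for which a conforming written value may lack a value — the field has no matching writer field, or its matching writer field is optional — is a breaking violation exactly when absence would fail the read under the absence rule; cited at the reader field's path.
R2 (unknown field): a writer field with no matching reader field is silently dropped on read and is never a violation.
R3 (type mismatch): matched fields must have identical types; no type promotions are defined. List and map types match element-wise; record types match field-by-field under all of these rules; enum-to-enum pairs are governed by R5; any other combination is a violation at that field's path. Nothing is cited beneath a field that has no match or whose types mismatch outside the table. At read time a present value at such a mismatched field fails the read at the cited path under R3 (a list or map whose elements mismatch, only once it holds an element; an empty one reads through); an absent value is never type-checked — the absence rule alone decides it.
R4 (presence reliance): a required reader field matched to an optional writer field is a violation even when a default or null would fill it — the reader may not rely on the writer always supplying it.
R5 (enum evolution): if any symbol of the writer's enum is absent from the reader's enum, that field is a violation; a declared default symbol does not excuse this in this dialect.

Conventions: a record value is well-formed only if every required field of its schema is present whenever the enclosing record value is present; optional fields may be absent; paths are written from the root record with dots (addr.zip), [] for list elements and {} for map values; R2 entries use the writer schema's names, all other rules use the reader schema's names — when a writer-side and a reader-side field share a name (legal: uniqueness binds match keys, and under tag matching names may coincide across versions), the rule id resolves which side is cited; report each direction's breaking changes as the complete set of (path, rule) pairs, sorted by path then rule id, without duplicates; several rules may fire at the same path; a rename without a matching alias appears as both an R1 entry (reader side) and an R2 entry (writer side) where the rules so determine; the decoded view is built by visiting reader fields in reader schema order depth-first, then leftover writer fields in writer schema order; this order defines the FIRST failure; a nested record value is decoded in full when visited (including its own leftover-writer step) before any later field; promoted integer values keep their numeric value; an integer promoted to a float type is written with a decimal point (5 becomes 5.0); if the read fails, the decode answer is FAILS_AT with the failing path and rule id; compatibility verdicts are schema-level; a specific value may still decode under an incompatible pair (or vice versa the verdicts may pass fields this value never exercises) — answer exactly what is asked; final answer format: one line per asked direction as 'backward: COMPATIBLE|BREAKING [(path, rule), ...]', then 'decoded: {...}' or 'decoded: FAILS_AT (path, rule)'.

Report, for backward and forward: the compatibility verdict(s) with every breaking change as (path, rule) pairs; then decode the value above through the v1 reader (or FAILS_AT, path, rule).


arrows below run writer -> reader for Device
backward for Device (reader v2, writer v1):
  tier: paired with writer tier (Kind -> Kind; writer required)
  balance: no writer match
  owner: paired with writer owner (string -> string; writer optional)
  retries: no writer match
  street: paired with writer street (string -> string; writer optional)
  name: no writer match
  weight: paired with writer weight (float32 -> float32; writer optional)
  breaking: (balance, R1)
  breaking: (name, R1)
  breaking: (owner, R1)
  breaking: (retries, R1)
  breaking: (street, R1)
  breaking: (weight, R1)
  => backward verdict for Device: BREAKING, 6 violation(s)
forward for Device (reader v1, writer v2):
  tier: paired with writer tier (Kind -> Kind; writer optional)
  owner: paired with writer owner (string -> string; writer optional)
  street: paired with writer street (string -> string; writer optional)
  weight: paired with writer weight (float32 -> float32; writer optional)
  writer field balance has no reader counterpart
  writer field retries has no reader counterpart
  writer field name has no reader counterpart
  breaking: (owner, R1)
  breaking: (street, R1)
  breaking: (tier, R1)
  breaking: (tier, R4)
  breaking: (weight, R1)
  => forward verdict for Device: BREAKING, 5 violation(s)
migrating the Device value to v1:
  tier := "GREEN"
  owner := "alpha"
  street := "delta"
  weight := -0.5
  writer balance: unmatched, discarded
  writer retries: unmatched, discarded
  writer name: unmatched, discarded
  => decoded: {"tier": "GREEN", "owner": "alpha", "street": "delta", "weight": -0.5}

backward: BREAKING [(balance, R1), (name, R1), (owner, R1), (retries, R1), (street, R1), (weight, R1)]; forward: BREAKING [(owner, R1), (street, R1), (tier, R1), (tier, R4), (weight, R1)]; decoded: {"tier": "GREEN", "owner": "alpha", "street": "delta", "weight": -0.5}


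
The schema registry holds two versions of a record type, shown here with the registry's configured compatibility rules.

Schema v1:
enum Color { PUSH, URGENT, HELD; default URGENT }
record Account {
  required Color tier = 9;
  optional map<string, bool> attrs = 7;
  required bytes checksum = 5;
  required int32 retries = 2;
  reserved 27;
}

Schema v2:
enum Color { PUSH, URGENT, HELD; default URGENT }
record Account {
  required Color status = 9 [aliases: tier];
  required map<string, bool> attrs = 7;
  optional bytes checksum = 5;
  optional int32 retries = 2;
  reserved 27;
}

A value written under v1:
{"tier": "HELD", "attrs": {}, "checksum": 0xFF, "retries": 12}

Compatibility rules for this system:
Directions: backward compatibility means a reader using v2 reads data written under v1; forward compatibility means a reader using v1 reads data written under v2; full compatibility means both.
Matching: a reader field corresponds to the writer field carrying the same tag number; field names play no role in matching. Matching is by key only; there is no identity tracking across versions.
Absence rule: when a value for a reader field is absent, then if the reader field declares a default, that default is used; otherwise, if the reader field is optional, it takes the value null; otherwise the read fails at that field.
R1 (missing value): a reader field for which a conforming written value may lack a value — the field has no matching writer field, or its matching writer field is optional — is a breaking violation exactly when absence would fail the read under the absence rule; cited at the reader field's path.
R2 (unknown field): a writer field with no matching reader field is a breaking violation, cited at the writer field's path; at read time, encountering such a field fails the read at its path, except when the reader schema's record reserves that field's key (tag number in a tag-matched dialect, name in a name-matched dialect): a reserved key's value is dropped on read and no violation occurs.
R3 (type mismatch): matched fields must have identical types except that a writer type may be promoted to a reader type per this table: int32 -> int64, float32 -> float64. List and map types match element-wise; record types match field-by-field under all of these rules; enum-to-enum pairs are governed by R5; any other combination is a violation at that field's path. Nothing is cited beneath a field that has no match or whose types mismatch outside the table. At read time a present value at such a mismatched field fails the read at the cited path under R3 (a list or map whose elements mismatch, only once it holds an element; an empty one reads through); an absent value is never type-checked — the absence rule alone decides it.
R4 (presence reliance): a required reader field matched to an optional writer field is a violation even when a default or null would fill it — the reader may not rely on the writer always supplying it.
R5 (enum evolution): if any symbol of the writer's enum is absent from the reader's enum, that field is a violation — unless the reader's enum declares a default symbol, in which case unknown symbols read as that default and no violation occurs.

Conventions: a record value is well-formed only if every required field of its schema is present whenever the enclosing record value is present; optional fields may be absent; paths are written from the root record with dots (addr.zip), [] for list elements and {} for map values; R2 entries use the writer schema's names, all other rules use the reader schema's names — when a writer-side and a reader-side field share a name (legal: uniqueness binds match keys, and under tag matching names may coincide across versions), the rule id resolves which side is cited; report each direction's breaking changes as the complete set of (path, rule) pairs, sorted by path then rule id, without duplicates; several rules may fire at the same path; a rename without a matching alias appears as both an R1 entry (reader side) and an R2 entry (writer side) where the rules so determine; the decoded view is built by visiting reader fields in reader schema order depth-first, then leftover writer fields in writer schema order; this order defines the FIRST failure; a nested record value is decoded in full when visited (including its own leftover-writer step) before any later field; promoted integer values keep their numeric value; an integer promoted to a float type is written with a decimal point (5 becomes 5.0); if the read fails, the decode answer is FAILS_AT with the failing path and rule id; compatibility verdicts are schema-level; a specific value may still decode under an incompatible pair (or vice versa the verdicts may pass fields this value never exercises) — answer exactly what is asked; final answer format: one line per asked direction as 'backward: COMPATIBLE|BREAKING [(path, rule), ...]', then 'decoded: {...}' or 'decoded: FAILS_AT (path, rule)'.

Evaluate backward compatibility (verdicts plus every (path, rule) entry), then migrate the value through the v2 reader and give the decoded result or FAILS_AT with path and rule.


backward: BREAKING [(attrs, R1), (attrs, R4)]; decoded: {"status": "HELD", "attrs": {}, "checksum": 0xFF, "retries": 12}

the writer's type comes first in each Account pair
backward for Account (reader v2, writer v1):
  Color -> Color, writer required: status aligns to tier
  map<string, bool> -> map<string, bool>, writer optional: attrs aligns to attrs
  bytes -> bytes, writer required: checksum aligns to checksum
  int32 -> int32, writer required: retries aligns to retries
  R1 fires at attrs
  R4 fires at attrs
  => backward verdict for Account: BREAKING, 2 violation(s)
decode (reader v2):
  status := "HELD" (from writer tier)
  attrs := {}
  checksum := 0xFF
  retries := 12
  => decoded: {"status": "HELD", "attrs": {}, "checksum": 0xFF, "retries": 12}
ruling out the remaining Account differences:
  field checksum in record Account: required changed to optional -> affects forward compatibility only, which is not asked
  field retries in record Account: required changed to optional -> affects forward compatibility only, which is not asked


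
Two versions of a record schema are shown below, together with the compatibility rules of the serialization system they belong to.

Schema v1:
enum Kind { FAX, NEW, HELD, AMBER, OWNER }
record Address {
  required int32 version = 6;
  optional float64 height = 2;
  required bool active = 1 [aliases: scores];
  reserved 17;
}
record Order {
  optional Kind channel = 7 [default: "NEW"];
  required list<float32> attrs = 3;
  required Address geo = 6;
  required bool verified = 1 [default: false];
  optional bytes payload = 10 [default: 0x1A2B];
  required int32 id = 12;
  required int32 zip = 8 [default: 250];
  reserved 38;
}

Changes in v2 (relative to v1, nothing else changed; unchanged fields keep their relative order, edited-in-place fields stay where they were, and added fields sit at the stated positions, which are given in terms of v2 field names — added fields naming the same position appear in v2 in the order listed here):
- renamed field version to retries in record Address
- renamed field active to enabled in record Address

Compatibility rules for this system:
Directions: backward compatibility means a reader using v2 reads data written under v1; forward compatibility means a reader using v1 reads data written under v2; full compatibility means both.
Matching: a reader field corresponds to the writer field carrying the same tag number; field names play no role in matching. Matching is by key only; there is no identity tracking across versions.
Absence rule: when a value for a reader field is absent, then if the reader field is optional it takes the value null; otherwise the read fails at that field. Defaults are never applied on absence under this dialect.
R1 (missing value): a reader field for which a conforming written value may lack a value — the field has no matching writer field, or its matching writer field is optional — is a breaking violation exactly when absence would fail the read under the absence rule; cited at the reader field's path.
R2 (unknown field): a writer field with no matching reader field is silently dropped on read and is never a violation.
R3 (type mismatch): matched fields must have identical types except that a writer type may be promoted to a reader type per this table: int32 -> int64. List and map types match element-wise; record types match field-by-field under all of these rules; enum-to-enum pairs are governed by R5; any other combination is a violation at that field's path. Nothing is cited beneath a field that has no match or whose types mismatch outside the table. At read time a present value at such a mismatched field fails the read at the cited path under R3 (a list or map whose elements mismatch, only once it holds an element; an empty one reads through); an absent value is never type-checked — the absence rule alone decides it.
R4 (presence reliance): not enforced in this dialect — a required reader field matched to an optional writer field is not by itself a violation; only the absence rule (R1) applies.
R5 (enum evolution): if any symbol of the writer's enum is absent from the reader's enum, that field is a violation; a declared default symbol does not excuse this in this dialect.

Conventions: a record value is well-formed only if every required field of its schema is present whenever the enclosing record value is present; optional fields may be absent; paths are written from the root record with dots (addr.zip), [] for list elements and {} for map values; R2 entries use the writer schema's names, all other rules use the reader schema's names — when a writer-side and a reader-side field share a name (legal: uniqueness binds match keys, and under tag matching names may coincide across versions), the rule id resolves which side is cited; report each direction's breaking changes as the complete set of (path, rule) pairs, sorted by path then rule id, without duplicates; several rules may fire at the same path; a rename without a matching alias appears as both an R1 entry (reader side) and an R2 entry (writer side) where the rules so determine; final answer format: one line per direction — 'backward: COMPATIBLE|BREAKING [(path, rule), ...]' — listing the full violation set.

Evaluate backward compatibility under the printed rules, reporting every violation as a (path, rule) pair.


arrows below run writer -> reader for Order
backward analysis of Order with v2 as reader and v1 as writer:
  channel: paired with writer channel (Kind -> Kind; writer optional)
  attrs: paired with writer attrs (list<float32> -> list<float32>; writer required)
  geo: paired with writer geo (Address -> Address; writer required)
  verified: paired with writer verified (bool -> bool; writer required)
  payload: paired with writer payload (bytes -> bytes; writer optional)
  id: paired with writer id (int32 -> int32; writer required)
  zip: paired with writer zip (int32 -> int32; writer required)
  geo.retries: paired with writer geo.version (int32 -> int32; writer required)
  geo.height: paired with writer geo.height (float64 -> float64; writer optional)
  geo.enabled: paired with writer geo.active (bool -> bool; writer required)
  nothing fires on Order: backward is COMPATIBLE
remaining Order differences; none change what is asked:
  renamed field version to retries in record Address -> triggers nothing under Order's printed rules — same verdict
  renamed field active to enabled in record Address -> triggers nothing under Order's printed rules — same verdict

backward: COMPATIBLE []


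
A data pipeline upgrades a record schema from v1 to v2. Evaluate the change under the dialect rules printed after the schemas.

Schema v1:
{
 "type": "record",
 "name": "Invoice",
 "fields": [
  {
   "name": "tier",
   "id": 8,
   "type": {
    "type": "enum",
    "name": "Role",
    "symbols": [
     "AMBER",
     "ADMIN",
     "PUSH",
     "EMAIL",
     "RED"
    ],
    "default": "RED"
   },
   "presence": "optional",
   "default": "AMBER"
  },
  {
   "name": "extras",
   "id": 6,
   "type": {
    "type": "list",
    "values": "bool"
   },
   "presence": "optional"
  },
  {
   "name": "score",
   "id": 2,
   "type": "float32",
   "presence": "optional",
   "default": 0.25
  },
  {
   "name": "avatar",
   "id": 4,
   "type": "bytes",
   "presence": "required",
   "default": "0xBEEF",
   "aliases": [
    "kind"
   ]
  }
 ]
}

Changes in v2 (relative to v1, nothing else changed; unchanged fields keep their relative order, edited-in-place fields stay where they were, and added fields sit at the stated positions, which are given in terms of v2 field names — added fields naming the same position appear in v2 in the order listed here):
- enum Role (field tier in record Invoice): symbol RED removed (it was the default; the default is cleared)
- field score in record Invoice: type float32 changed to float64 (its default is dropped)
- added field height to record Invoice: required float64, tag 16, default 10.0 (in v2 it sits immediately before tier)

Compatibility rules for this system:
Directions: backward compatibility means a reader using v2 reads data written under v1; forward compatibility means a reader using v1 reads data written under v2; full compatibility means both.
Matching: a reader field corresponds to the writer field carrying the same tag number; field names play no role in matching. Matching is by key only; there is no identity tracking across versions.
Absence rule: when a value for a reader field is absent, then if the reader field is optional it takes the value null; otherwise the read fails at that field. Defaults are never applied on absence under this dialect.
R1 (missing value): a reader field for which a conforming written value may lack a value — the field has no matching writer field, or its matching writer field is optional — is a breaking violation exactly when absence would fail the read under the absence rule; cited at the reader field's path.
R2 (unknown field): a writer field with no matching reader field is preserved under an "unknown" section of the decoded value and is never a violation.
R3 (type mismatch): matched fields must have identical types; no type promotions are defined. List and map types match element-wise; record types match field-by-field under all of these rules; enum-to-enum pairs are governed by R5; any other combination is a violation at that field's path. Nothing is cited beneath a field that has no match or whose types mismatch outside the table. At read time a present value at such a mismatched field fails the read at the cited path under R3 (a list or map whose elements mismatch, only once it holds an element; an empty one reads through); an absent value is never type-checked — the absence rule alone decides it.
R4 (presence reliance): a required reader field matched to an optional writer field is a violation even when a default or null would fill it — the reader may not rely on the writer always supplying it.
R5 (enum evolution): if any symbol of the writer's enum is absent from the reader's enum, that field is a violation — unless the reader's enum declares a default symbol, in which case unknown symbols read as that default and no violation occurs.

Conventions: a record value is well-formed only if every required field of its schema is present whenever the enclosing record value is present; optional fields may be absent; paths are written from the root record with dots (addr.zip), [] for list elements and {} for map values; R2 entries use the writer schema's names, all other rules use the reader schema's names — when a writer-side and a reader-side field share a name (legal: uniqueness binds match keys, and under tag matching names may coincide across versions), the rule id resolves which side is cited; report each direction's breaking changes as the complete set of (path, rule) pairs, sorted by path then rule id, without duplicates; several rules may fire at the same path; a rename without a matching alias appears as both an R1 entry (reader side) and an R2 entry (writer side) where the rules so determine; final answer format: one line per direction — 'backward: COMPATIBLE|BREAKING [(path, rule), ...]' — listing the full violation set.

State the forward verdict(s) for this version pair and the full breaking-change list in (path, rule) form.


each type pair in Invoice: writer, then reader
checking forward for Invoice: reader v1 against writer v2:
  Role -> Role, writer optional: tier aligns to tier
  list<bool> -> list<bool>, writer optional: extras aligns to extras
  float64 -> float32, writer optional: score aligns to score
  bytes -> bytes, writer required: avatar aligns to avatar
  leftover writer field: height
  violation R3 at score
  => forward verdict for Invoice: BREAKING, 1 violation(s)
diffs on Invoice not affecting the asked answer:
  enum Role (field tier in record Invoice): symbol RED removed (it was the default; the default is cleared) -> affects backward compatibility only, which is not asked
  added field height to record Invoice: required float64, tag 16, default 10.0 (in v2 it sits immediately before tier) -> affects backward compatibility only, which is not asked

forward: BREAKING [(score, R3)]


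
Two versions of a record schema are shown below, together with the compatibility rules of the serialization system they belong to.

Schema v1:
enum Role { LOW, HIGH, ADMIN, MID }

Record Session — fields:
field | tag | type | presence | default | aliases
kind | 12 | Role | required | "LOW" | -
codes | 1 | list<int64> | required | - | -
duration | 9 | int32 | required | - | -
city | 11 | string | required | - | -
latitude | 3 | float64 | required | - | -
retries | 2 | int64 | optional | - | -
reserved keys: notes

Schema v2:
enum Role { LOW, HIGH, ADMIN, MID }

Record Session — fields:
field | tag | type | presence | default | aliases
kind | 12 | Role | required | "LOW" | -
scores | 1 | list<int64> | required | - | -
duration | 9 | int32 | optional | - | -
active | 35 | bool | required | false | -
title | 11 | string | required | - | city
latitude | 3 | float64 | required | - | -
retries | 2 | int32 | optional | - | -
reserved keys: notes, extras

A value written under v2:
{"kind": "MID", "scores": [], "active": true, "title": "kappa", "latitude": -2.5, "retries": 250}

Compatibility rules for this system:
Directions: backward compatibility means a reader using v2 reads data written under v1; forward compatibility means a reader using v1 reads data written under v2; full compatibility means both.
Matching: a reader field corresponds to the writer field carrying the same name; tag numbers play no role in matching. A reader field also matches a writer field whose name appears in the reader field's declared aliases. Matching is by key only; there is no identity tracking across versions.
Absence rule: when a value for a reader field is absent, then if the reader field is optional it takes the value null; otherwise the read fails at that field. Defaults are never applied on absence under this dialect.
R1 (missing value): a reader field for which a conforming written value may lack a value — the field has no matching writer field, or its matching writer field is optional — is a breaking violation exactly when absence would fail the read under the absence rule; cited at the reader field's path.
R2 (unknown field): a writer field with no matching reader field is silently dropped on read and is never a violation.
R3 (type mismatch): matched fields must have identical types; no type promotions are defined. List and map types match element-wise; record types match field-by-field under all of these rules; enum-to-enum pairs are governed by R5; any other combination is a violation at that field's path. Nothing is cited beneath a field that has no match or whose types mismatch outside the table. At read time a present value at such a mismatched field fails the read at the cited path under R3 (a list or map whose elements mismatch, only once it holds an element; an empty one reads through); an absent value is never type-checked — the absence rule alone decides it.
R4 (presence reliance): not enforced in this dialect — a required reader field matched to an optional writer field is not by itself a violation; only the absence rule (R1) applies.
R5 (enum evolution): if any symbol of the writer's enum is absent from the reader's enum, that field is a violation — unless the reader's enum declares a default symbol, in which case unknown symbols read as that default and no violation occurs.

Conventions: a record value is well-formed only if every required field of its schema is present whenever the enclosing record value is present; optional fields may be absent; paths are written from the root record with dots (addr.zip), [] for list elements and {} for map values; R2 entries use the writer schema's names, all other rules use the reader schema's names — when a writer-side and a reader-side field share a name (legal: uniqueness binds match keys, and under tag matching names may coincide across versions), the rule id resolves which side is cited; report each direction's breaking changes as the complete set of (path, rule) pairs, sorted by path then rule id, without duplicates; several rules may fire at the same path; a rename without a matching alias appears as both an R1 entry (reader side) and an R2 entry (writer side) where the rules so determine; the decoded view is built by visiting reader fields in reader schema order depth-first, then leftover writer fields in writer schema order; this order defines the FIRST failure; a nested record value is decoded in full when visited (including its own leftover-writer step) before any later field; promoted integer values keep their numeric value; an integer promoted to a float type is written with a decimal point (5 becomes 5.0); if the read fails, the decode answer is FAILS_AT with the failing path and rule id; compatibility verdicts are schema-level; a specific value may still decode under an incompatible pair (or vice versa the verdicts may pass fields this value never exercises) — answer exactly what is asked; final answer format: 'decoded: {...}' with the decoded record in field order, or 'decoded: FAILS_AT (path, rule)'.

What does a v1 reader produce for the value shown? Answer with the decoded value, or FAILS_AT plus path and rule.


arrows below run writer -> reader for Session
migrating the Session value to v1:
  kind := "MID"
  read fails at codes under R1 (no fill)
  => FAILS_AT (codes, R1)
the rest of the Session diff is inert for this question:
  field duration in record Session: required changed to optional -> shifts the Session verdicts, not this decode
  renamed field city to title in record Session (alias city declared on the renamed field) -> shifts the Session verdicts, not this decode
  field retries in record Session: type int64 changed to int32 -> shifts the Session verdicts, not this decode
  added field active to record Session: required bool, tag 35, default false (in v2 it sits immediately before title) -> shifts the Session verdicts, not this decode

decoded: FAILS_AT (codes, R1)
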